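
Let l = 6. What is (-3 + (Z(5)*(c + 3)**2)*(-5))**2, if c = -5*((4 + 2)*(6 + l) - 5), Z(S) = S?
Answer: 7593347893609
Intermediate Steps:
c = -335 (c = -5*((4 + 2)*(6 + 6) - 5) = -5*(6*12 - 5) = -5*(72 - 5) = -5*67 = -335)
(-3 + (Z(5)*(c + 3)**2)*(-5))**2 = (-3 + (5*(-335 + 3)**2)*(-5))**2 = (-3 + (5*(-332)**2)*(-5))**2 = (-3 + (5*110224)*(-5))**2 = (-3 + 551120*(-5))**2 = (-3 - 2755600)**2 = (-2755603)**2 = 7593347893609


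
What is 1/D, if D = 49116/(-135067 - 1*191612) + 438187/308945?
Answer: 33641947885/42657449451 ≈ 0.78865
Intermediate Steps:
D = 42657449451/33641947885 (D = 49116/(-135067 - 191612) + 438187*(1/308945) = 49116/(-326679) + 438187/308945 = 49116*(-1/326679) + 438187/308945 = -16372/108893 + 438187/308945 = 42657449451/33641947885 ≈ 1.2680)
1/D = 1/(42657449451/33641947885) = 33641947885/42657449451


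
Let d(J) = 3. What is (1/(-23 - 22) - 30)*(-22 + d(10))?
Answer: 25669/45 ≈ 570.42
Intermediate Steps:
(1/(-23 - 22) - 30)*(-22 + d(10)) = (1/(-23 - 22) - 30)*(-22 + 3) = (1/(-45) - 30)*(-19) = (-1/45 - 30)*(-19) = -1351/45*(-19) = 25669/45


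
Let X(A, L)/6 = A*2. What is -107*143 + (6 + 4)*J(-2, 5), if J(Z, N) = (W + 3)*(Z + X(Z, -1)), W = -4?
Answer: -15041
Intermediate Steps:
X(A, L) = 12*A (X(A, L) = 6*(A*2) = 6*(2*A) = 12*A)
J(Z, N) = -13*Z (J(Z, N) = (-4 + 3)*(Z + 12*Z) = -13*Z)
-107*143 + (6 + 4)*J(-2, 5) = -107*143 + (6 + 4)*(-13*(-2)) = -15301 + 10*26 = -15301 + 260 = -15041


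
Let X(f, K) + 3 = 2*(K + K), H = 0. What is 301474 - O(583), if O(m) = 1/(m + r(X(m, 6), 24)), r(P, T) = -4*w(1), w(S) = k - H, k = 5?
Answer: 169729861/563 ≈ 3.0147e+5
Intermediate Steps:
w(S) = 5 (w(S) = 5 - 1*0 = 5 + 0 = 5)
X(f, K) = -3 + 4*K (X(f, K) = -3 + 2*(K + K) = -3 + 2*(2*K) = -3 + 4*K)
r(P, T) = -20 (r(P, T) = -4*5 = -20)
O(m) = 1/(-20 + m) (O(m) = 1/(m - 20) = 1/(-20 + m))
301474 - O(583) = 301474 - 1/(-20 + 583) = 301474 - 1/563 = 169729861/563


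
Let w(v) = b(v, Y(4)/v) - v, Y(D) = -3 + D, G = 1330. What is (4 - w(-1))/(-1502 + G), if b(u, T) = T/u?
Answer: -1/86 ≈ -0.011628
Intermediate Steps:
w(v) = v⁻² - v (w(v) = ((-3 + 4)/v)/v - v = (1/v)/v - v = 1/(v*v) - v = v⁻² - v)
(4 - w(-1))/(-1502 + G) = (4 - ((-1)⁻² - 1*(-1)))/(-1502 + 1330) = (4 - (1 + 1))/(-172) = -(4 - 1*2)/172 = -(4 - 2)/172 = -1/172*2 = -1/86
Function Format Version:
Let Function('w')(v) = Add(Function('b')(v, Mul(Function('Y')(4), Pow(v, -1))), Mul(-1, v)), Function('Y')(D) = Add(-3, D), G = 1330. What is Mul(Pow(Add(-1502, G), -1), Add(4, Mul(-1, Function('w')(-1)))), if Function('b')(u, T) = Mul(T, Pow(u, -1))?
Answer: Rational(-1, 86) ≈ -0.011628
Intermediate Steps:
Function('w')(v) = Add(Pow(v, -2), Mul(-1, v)) (Function('w')(v) = Add(Mul(Mul(Add(-3, 4), Pow(v, -1)), Pow(v, -1)), Mul(-1, v)) = Add(Mul(Mul(1, Pow(v, -1)), Pow(v, -1)), Mul(-1, v)) = Add(Mul(Pow(v, -1), Pow(v, -1)), Mul(-1, v)) = Add(Pow(v, -2), Mul(-1, v)))
Mul(Pow(Add(-1502, G), -1), Add(4, Mul(-1, Function('w')(-1)))) = Mul(Pow(Add(-1502, 1330), -1), Add(4, Mul(-1, Add(Pow(-1, -2), Mul(-1, -1))))) = Mul(Pow(-172, -1), Add(4, Mul(-1, Add(1, 1)))) = Mul(Rational(-1, 172), Add(4, Mul(-1, 2))) = Mul(Rational(-1, 172), Add(4, -2)) = Mul(Rational(-1, 172), 2) = Rational(-1, 86)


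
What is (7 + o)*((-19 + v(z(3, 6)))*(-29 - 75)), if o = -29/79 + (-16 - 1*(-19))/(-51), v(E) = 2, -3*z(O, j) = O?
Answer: 918216/79 ≈ 11623.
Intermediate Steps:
z(O, j) = -O/3
o = -572/1343 (o = -29*1/79 + (-16 + 19)*(-1/51) = -29/79 + 3*(-1/51) = -29/79 - 1/17 = -572/1343 ≈ -0.42591)
(7 + o)*((-19 + v(z(3, 6)))*(-29 - 75)) = (7 - 572/1343)*((-19 + 2)*(-29 - 75)) = 8829*(-17*(-104))/1343 = (8829/1343)*1768 = 918216/79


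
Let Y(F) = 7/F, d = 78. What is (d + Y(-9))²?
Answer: 483025/81 ≈ 5963.3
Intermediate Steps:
(d + Y(-9))² = (78 + 7/(-9))² = (78 + 7*(-⅑))² = (78 - 7/9)² = (695/9)² = 483025/81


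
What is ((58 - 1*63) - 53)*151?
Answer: -8758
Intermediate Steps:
((58 - 1*63) - 53)*151 = ((58 - 63) - 53)*151 = (-5 - 53)*151 = -58*151 = -8758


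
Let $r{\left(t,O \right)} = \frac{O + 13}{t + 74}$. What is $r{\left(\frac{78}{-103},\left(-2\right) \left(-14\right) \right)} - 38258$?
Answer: $- \frac{7039369}{184} \approx -38257.0$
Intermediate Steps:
$r{\left(t,O \right)} = \frac{13 + O}{74 + t}$
$r{\left(\frac{78}{-103},\left(-2\right) \left(-14\right) \right)} - 38258 = \frac{13 - -28}{74 + \frac{78}{-103}} - 38258 = \frac{13 + 28}{74 + 78 \left(- \frac{1}{103}\right)} - 38258 = \frac{1}{74 - \frac{78}{103}} \cdot 41 - 38258 = \frac{1}{\frac{7544}{103}} \cdot 41 - 38258 = \frac{103}{7544} \cdot 41 - 38258 = \frac{103}{184} - 38258 = - \frac{7039369}{184}$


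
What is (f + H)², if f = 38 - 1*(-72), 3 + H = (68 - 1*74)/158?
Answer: 71402500/6241 ≈ 11441.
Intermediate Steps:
H = -240/79 (H = -3 + (68 - 1*74)/158 = -3 + (68 - 74)*(1/158) = -3 - 6*1/158 = -3 - 3/79 = -240/79 ≈ -3.0380)
f = 110 (f = 38 + 72 = 110)
(f + H)² = (110 - 240/79)² = (8450/79)² = 71402500/6241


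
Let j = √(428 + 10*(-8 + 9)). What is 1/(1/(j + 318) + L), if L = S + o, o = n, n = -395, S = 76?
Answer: -32118516/10245705163 + √438/10245705163 ≈ -0.0031348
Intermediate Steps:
o = -395
j = √438 (j = √(428 + 10*1) = √(428 + 10) = √438 ≈ 20.928)
L = -319 (L = 76 - 395 = -319)
1/(1/(j + 318) + L) = 1/(1/(√438 + 318) - 319) = 1/(1/(318 + √438) - 319) = 1/(-319 + 1/(318 + √438))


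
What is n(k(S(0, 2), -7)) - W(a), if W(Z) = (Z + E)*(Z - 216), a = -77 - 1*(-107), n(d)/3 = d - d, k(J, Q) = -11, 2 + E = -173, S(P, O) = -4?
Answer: -26970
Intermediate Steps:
E = -175 (E = -2 - 173 = -175)
n(d) = 0 (n(d) = 3*(d - d) = 3*0 = 0)
a = 30 (a = -77 + 107 = 30)
W(Z) = (-216 + Z)*(-175 + Z) (W(Z) = (Z - 175)*(Z - 216) = (-175 + Z)*(-216 + Z) = (-216 + Z)*(-175 + Z))
n(k(S(0, 2), -7)) - W(a) = 0 - (37800 + 30**2 - 391*30) = 0 - (37800 + 900 - 11730) = 0 - 1*26970 = 0 - 26970 = -26970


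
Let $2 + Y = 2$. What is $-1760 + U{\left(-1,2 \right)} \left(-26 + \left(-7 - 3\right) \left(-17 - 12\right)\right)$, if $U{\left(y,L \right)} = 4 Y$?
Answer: $-1760$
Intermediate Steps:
$Y = 0$ ($Y = -2 + 2 = 0$)
$U{\left(y,L \right)} = 0$ ($U{\left(y,L \right)} = 4 \cdot 0 = 0$)
$-1760 + U{\left(-1,2 \right)} \left(-26 + \left(-7 - 3\right) \left(-17 - 12\right)\right) = -1760 + 0 \left(-26 + \left(-7 - 3\right) \left(-17 - 12\right)\right) = -1760 + 0 \left(-26 - -290\right) = -1760 + 0 \left(-26 + 290\right) = -1760 + 0 \cdot 264 = -1760 + 0 = -1760$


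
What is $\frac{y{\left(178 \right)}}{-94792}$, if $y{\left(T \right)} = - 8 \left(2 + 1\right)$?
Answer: $\frac{3}{11849} \approx 0.00025319$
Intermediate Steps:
$y{\left(T \right)} = -24$ ($y{\left(T \right)} = \left(-8\right) 3 = -24$)
$\frac{y{\left(178 \right)}}{-94792} = - \frac{24}{-94792} = \left(-24\right) \left(- \frac{1}{94792}\right) = \frac{3}{11849}$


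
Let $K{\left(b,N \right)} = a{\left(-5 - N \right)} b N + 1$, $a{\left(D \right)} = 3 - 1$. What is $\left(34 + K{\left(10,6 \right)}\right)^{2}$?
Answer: $24025$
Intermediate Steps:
$a{\left(D \right)} = 2$ ($a{\left(D \right)} = 3 - 1 = 2$)
$K{\left(b,N \right)} = 1 + 2 N b$ ($K{\left(b,N \right)} = 2 b N + 1 = 2 N b + 1 = 1 + 2 N b$)
$\left(34 + K{\left(10,6 \right)}\right)^{2} = \left(34 + \left(1 + 2 \cdot 6 \cdot 10\right)\right)^{2} = \left(34 + \left(1 + 120\right)\right)^{2} = \left(34 + 121\right)^{2} = 155^{2} = 24025$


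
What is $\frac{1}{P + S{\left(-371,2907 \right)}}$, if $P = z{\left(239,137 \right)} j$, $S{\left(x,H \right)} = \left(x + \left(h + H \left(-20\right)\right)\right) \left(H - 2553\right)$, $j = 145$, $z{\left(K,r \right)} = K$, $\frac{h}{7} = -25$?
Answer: $- \frac{1}{20740189} \approx -4.8216 \cdot 10^{-8}$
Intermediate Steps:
$h = -175$ ($h = 7 \left(-25\right) = -175$)
$S{\left(x,H \right)} = \left(-2553 + H\right) \left(-175 + x - 20 H\right)$ ($S{\left(x,H \right)} = \left(x + \left(-175 + H \left(-20\right)\right)\right) \left(H - 2553\right) = \left(x - \left(175 + 20 H\right)\right) \left(-2553 + H\right) = \left(-175 + x - 20 H\right) \left(-2553 + H\right) = \left(-2553 + H\right) \left(-175 + x - 20 H\right)$)
$P = 34655$ ($P = 239 \cdot 145 = 34655$)
$\frac{1}{P + S{\left(-371,2907 \right)}} = \frac{1}{34655 + \left(446775 - -947163 - 20 \cdot 2907^{2} + 50885 \cdot 2907 + 2907 \left(-371\right)\right)} = \frac{1}{34655 + \left(446775 + 947163 - 169012980 + 147922695 - 1078497\right)} = \frac{1}{34655 - 20774844} = \frac{1}{-20740189} = - \frac{1}{20740189}$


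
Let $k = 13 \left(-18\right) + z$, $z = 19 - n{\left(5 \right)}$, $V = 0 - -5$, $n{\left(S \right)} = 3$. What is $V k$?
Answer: $-1090$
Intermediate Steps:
$V = 5$ ($V = 0 + 5 = 5$)
$z = 16$ ($z = 19 - 3 = 16$)
$k = -218$ ($k = 13 \left(-18\right) + 16 = -234 + 16 = -218$)
$V k = 5 \left(-218\right) = -1090$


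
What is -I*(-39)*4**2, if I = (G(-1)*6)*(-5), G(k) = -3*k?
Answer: -56160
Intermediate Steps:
I = -90 (I = (-3*(-1)*6)*(-5) = (3*6)*(-5) = 18*(-5) = -90)
-I*(-39)*4**2 = -(-90*(-39))*4**2 = -3510*16 = -1*56160 = -56160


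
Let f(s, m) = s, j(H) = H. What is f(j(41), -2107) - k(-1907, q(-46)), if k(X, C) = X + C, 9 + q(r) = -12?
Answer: 1969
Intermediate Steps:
q(r) = -21 (q(r) = -9 - 12 = -21)
k(X, C) = C + X
f(j(41), -2107) - k(-1907, q(-46)) = 41 - (-21 - 1907) = 41 - 1*(-1928) = 41 + 1928 = 1969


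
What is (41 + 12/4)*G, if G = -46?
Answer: -2024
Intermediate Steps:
(41 + 12/4)*G = (41 + 12/4)*(-46) = (41 + 12*(¼))*(-46) = (41 + 3)*(-46) = 44*(-46) = -2024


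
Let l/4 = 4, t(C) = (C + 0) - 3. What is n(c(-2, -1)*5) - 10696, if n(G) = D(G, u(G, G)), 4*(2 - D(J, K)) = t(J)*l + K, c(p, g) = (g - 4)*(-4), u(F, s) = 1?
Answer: -44329/4 ≈ -11082.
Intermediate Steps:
t(C) = -3 + C (t(C) = C - 3 = -3 + C)
c(p, g) = 16 - 4*g (c(p, g) = (-4 + g)*(-4) = 16 - 4*g)
l = 16 (l = 4*4 = 16)
D(J, K) = 14 - 4*J - K/4 (D(J, K) = 2 - ((-3 + J)*16 + K)/4 = 2 - ((-48 + 16*J) + K)/4 = 2 - (-48 + K + 16*J)/4 = 2 + (12 - 4*J - K/4) = 14 - 4*J - K/4)
n(G) = 55/4 - 4*G (n(G) = 14 - 4*G - ¼*1 = 14 - 4*G - ¼ = 55/4 - 4*G)
n(c(-2, -1)*5) - 10696 = (55/4 - 4*(16 - 4*(-1))*5) - 10696 = (55/4 - 4*(16 + 4)*5) - 10696 = (55/4 - 80*5) - 10696 = (55/4 - 4*100) - 10696 = (55/4 - 400) - 10696 = -1545/4 - 10696 = -44329/4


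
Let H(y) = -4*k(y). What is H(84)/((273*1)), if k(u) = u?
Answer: -16/13 ≈ -1.2308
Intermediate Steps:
H(y) = -4*y
H(84)/((273*1)) = (-4*84)/((273*1)) = -336/273 = -336*1/273 = -16/13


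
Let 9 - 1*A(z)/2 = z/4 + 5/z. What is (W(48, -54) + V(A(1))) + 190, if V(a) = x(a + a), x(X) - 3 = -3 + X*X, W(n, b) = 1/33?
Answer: 13696/33 ≈ 415.03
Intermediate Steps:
W(n, b) = 1/33
x(X) = X**2 (x(X) = 3 + (-3 + X*X) = 3 + (-3 + X**2) = X**2)
A(z) = 18 - 10/z - z/2 (A(z) = 18 - 2*(z/4 + 5/z) = 18 - 2*(5/z + z/4) = 18 + (-10/z - z/2) = 18 - 10/z - z/2)
V(a) = 4*a**2 (V(a) = (a + a)**2 = (2*a)**2 = 4*a**2)
(W(48, -54) + V(A(1))) + 190 = (1/33 + 4*(18 - 10/1 - 1/2*1)**2) + 190 = (1/33 + 4*(18 - 10*1 - 1/2)**2) + 190 = (1/33 + 4*(18 - 10 - 1/2)**2) + 190 = (1/33 + 4*(15/2)**2) + 190 = (1/33 + 4*(225/4)) + 190 = (1/33 + 225) + 190 = 7426/33 + 190 = 13696/33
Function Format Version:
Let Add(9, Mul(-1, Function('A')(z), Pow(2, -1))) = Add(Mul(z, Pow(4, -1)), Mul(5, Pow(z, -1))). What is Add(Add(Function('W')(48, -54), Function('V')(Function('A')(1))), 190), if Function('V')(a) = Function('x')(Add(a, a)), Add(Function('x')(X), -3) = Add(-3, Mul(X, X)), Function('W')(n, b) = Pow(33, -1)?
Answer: Rational(13696, 33) ≈ 415.03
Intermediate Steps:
Function('W')(n, b) = Rational(1, 33)
Function('x')(X) = Pow(X, 2) (Function('x')(X) = Add(3, Add(-3, Mul(X, X))) = Add(3, Add(-3, Pow(X, 2))) = Pow(X, 2))
Function('A')(z) = Add(18, Mul(-10, Pow(z, -1)), Mul(Rational(-1, 2), z)) (Function('A')(z) = Add(18, Mul(-2, Add(Mul(z, Pow(4, -1)), Mul(5, Pow(z, -1))))) = Add(18, Mul(-2, Add(Mul(z, Rational(1, 4)), Mul(5, Pow(z, -1))))) = Add(18, Mul(-2, Add(Mul(Rational(1, 4), z), Mul(5, Pow(z, -1))))) = Add(18, Mul(-2, Add(Mul(5, Pow(z, -1)), Mul(Rational(1, 4), z)))) = Add(18, Add(Mul(-10, Pow(z, -1)), Mul(Rational(-1, 2), z))) = Add(18, Mul(-10, Pow(z, -1)), Mul(Rational(-1, 2), z)))
Function('V')(a) = Mul(4, Pow(a, 2)) (Function('V')(a) = Pow(Add(a, a), 2) = Pow(Mul(2, a), 2) = Mul(4, Pow(a, 2)))
Add(Add(Function('W')(48, -54), Function('V')(Function('A')(1))), 190) = Add(Add(Rational(1, 33), Mul(4, Pow(Add(18, Mul(-10, Pow(1, -1)), Mul(Rational(-1, 2), 1)), 2))), 190) = Add(Add(Rational(1, 33), Mul(4, Pow(Add(18, Mul(-10, 1), Rational(-1, 2)), 2))), 190) = Add(Add(Rational(1, 33), Mul(4, Pow(Add(18, -10, Rational(-1, 2)), 2))), 190) = Add(Add(Rational(1, 33), Mul(4, Pow(Rational(15, 2), 2))), 190) = Add(Add(Rational(1, 33), Mul(4, Rational(225, 4))), 190) = Add(Add(Rational(1, 33), 225), 190) = Add(Rational(7426, 33), 190) = Rational(13696, 33)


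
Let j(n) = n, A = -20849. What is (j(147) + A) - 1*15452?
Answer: -36154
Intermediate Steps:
(j(147) + A) - 1*15452 = (147 - 20849) - 1*15452 = -20702 - 15452 = -36154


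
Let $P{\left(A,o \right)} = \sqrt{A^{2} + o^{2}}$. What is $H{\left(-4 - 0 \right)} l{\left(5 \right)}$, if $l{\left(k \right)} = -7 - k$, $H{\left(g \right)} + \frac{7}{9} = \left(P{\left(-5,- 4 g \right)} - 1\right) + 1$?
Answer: $\frac{28}{3} - 12 \sqrt{281} \approx -191.82$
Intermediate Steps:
$H{\left(g \right)} = - \frac{7}{9} + \sqrt{25 + 16 g^{2}}$ ($H{\left(g \right)} = - \frac{7}{9} + \left(\left(\sqrt{\left(-5\right)^{2} + \left(- 4 g\right)^{2}} - 1\right) + 1\right) = - \frac{7}{9} + \left(\left(\sqrt{25 + 16 g^{2}} - 1\right) + 1\right) = - \frac{7}{9} + \left(\left(-1 + \sqrt{25 + 16 g^{2}}\right) + 1\right) = - \frac{7}{9} + \sqrt{25 + 16 g^{2}}$)
$H{\left(-4 - 0 \right)} l{\left(5 \right)} = \left(- \frac{7}{9} + \sqrt{25 + 16 \left(-4 - 0\right)^{2}}\right) \left(-7 - 5\right) = \left(- \frac{7}{9} + \sqrt{25 + 16 \left(-4 + 0\right)^{2}}\right) \left(-7 - 5\right) = \left(- \frac{7}{9} + \sqrt{25 + 16 \left(-4\right)^{2}}\right) \left(-12\right) = \left(- \frac{7}{9} + \sqrt{25 + 16 \cdot 16}\right) \left(-12\right) = \left(- \frac{7}{9} + \sqrt{25 + 256}\right) \left(-12\right) = \left(- \frac{7}{9} + \sqrt{281}\right) \left(-12\right) = \frac{28}{3} - 12 \sqrt{281}$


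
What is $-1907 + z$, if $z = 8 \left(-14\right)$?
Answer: $-2019$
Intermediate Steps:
$z = -112$
$-1907 + z = -1907 - 112 = -2019$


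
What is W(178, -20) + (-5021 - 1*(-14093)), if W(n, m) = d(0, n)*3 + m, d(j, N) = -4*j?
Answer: 9052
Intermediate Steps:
W(n, m) = m (W(n, m) = -4*0*3 + m = 0*3 + m = 0 + m = m)
W(178, -20) + (-5021 - 1*(-14093)) = -20 + (-5021 - 1*(-14093)) = -20 + (-5021 + 14093) = -20 + 9072 = 9052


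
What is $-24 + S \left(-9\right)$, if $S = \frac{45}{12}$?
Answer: $- \frac{231}{4} \approx -57.75$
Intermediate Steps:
$S = \frac{15}{4}$ ($S = 45 \cdot \frac{1}{12} = \frac{15}{4} \approx 3.75$)
$-24 + S \left(-9\right) = -24 + \frac{15}{4} \left(-9\right) = -24 - \frac{135}{4} = - \frac{231}{4}$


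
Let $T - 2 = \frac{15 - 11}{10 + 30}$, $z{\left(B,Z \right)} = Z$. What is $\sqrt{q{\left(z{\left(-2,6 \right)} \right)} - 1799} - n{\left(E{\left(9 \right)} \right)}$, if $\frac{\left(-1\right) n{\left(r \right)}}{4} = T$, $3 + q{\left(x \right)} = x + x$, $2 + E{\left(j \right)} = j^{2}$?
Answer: $\frac{42}{5} + i \sqrt{1790} \approx 8.4 + 42.308 i$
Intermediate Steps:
$E{\left(j \right)} = -2 + j^{2}$
$q{\left(x \right)} = -3 + 2 x$ ($q{\left(x \right)} = -3 + \left(x + x\right) = -3 + 2 x$)
$T = \frac{21}{10}$ ($T = 2 + \frac{15 - 11}{10 + 30} = 2 + \frac{4}{40} = 2 + 4 \cdot \frac{1}{40} = 2 + \frac{1}{10} = \frac{21}{10} \approx 2.1$)
$n{\left(r \right)} = - \frac{42}{5}$ ($n{\left(r \right)} = \left(-4\right) \frac{21}{10} = - \frac{42}{5}$)
$\sqrt{q{\left(z{\left(-2,6 \right)} \right)} - 1799} - n{\left(E{\left(9 \right)} \right)} = \sqrt{\left(-3 + 2 \cdot 6\right) - 1799} - - \frac{42}{5} = \sqrt{\left(-3 + 12\right) - 1799} + \frac{42}{5} = \sqrt{9 - 1799} + \frac{42}{5} = \sqrt{-1790} + \frac{42}{5} = i \sqrt{1790} + \frac{42}{5} = \frac{42}{5} + i \sqrt{1790}$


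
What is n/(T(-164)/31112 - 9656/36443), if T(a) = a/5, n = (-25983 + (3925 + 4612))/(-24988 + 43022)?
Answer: 950987009170/261504099927 ≈ 3.6366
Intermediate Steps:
n = -8723/9017 (n = (-25983 + 8537)/18034 = -17446*1/18034 = -8723/9017 ≈ -0.96739)
T(a) = a/5 (T(a) = a*(⅕) = a/5)
n/(T(-164)/31112 - 9656/36443) = -8723/(9017*(((⅕)*(-164))/31112 - 9656/36443)) = -8723/(9017*(-164/5*1/31112 - 9656*1/36443)) = -8723/(9017*(-41/38890 - 9656/36443)) = -8723/(9017*(-377016003/1417268270)) = -8723/9017*(-1417268270/377016003) = 950987009170/261504099927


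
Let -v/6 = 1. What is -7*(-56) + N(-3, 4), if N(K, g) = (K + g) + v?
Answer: 387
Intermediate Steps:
v = -6 (v = -6*1 = -6)
N(K, g) = -6 + K + g (N(K, g) = (K + g) - 6 = -6 + K + g)
-7*(-56) + N(-3, 4) = -7*(-56) + (-6 - 3 + 4) = 392 - 5 = 387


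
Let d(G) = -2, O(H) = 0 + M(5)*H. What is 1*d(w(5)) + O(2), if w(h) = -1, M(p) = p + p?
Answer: 18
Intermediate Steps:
M(p) = 2*p
O(H) = 10*H (O(H) = 0 + (2*5)*H = 0 + 10*H = 10*H)
1*d(w(5)) + O(2) = 1*(-2) + 10*2 = -2 + 20 = 18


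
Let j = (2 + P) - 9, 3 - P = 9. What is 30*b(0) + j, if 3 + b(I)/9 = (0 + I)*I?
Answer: -823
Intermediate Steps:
P = -6 (P = 3 - 1*9 = 3 - 9 = -6)
b(I) = -27 + 9*I**2 (b(I) = -27 + 9*((0 + I)*I) = -27 + 9*(I*I) = -27 + 9*I**2)
j = -13 (j = (2 - 6) - 9 = -4 - 9 = -13)
30*b(0) + j = 30*(-27 + 9*0**2) - 13 = 30*(-27 + 9*0) - 13 = 30*(-27 + 0) - 13 = 30*(-27) - 13 = -810 - 13 = -823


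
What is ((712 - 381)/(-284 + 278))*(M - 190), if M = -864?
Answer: 174437/3 ≈ 58146.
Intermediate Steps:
((712 - 381)/(-284 + 278))*(M - 190) = ((712 - 381)/(-284 + 278))*(-864 - 190) = (331/(-6))*(-1054) = (331*(-⅙))*(-1054) = -331/6*(-1054) = 174437/3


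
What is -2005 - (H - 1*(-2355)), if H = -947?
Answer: -3413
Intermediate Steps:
-2005 - (H - 1*(-2355)) = -2005 - (-947 - 1*(-2355)) = -2005 - (-947 + 2355) = -2005 - 1*1408 = -2005 - 1408 = -3413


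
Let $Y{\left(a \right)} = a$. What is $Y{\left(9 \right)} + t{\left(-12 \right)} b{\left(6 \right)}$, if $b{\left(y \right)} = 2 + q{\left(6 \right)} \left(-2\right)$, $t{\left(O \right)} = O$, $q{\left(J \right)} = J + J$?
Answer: $273$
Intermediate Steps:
$q{\left(J \right)} = 2 J$
$b{\left(y \right)} = -22$ ($b{\left(y \right)} = 2 + 2 \cdot 6 \left(-2\right) = 2 + 12 \left(-2\right) = 2 - 24 = -22$)
$Y{\left(9 \right)} + t{\left(-12 \right)} b{\left(6 \right)} = 9 - -264 = 9 + 264 = 273$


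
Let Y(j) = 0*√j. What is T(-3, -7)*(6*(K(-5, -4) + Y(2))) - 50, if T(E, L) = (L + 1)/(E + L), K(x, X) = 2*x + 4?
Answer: -358/5 ≈ -71.600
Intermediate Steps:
Y(j) = 0
K(x, X) = 4 + 2*x
T(E, L) = (1 + L)/(E + L)
T(-3, -7)*(6*(K(-5, -4) + Y(2))) - 50 = ((1 - 7)/(-3 - 7))*(6*((4 + 2*(-5)) + 0)) - 50 = (-6/(-10))*(6*((4 - 10) + 0)) - 50 = (-⅒*(-6))*(6*(-6 + 0)) - 50 = 3*(6*(-6))/5 - 50 = (⅗)*(-36) - 50 = -108/5 - 50 = -358/5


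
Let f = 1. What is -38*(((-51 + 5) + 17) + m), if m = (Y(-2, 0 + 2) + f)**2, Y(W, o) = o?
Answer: 760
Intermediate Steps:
m = 9 (m = ((0 + 2) + 1)**2 = (2 + 1)**2 = 3**2 = 9)
-38*(((-51 + 5) + 17) + m) = -38*(((-51 + 5) + 17) + 9) = -38*((-46 + 17) + 9) = -38*(-29 + 9) = -38*(-20) = 760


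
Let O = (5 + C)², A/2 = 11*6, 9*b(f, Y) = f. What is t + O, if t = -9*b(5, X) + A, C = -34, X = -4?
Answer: 968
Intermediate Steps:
b(f, Y) = f/9
A = 132 (A = 2*(11*6) = 2*66 = 132)
O = 841 (O = (5 - 34)² = (-29)² = 841)
t = 127 (t = -5 + 132 = 127)
t + O = 127 + 841 = 968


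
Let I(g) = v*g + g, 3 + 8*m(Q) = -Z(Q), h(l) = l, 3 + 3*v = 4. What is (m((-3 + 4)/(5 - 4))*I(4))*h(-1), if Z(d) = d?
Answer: 8/3 ≈ 2.6667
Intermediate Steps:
v = ⅓ (v = -1 + (⅓)*4 = -1 + 4/3 = ⅓ ≈ 0.33333)
m(Q) = -3/8 - Q/8 (m(Q) = -3/8 + (-Q)/8 = -3/8 - Q/8)
I(g) = 4*g/3 (I(g) = g/3 + g = 4*g/3)
(m((-3 + 4)/(5 - 4))*I(4))*h(-1) = ((-3/8 - (-3 + 4)/(8*(5 - 4)))*((4/3)*4))*(-1) = ((-3/8 - 1/(8*1))*(16/3))*(-1) = ((-3/8 - 1/8)*(16/3))*(-1) = ((-3/8 - ⅛*1)*(16/3))*(-1) = ((-3/8 - ⅛)*(16/3))*(-1) = -½*16/3*(-1) = -8/3*(-1) = 8/3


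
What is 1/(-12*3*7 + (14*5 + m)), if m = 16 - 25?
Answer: -1/191 ≈ -0.0052356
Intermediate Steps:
m = -9
1/(-12*3*7 + (14*5 + m)) = 1/(-12*3*7 + (14*5 - 9)) = 1/(-36*7 + (70 - 9)) = 1/(-252 + 61) = 1/(-191) = -1/191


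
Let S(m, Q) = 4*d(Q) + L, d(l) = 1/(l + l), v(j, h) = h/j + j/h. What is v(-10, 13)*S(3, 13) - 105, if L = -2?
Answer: -85497/845 ≈ -101.18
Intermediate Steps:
d(l) = 1/(2*l)
S(m, Q) = -2 + 2/Q (S(m, Q) = 4*(1/(2*Q)) - 2 = 2/Q - 2 = -2 + 2/Q)
v(-10, 13)*S(3, 13) - 105 = (13/(-10) - 10/13)*(-2 + 2/13) - 105 = (13*(-⅒) - 10*1/13)*(-2 + 2*(1/13)) - 105 = (-13/10 - 10/13)*(-2 + 2/13) - 105 = -269/130*(-24/13) - 105 = 3228/845 - 105 = -85497/845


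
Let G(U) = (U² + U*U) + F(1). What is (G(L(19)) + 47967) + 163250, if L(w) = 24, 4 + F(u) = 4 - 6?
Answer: 212363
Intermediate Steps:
F(u) = -6 (F(u) = -4 + (4 - 6) = -4 - 2 = -6)
G(U) = -6 + 2*U² (G(U) = (U² + U*U) - 6 = (U² + U²) - 6 = 2*U² - 6 = -6 + 2*U²)
(G(L(19)) + 47967) + 163250 = ((-6 + 2*24²) + 47967) + 163250 = ((-6 + 2*576) + 47967) + 163250 = ((-6 + 1152) + 47967) + 163250 = (1146 + 47967) + 163250 = 49113 + 163250 = 212363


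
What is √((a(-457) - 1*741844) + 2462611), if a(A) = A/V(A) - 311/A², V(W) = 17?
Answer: √103859332378127/7769 ≈ 1311.8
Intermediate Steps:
a(A) = -311/A² + A/17 (a(A) = A/17 - 311/A² = -311/A² + A/17)
√((a(-457) - 1*741844) + 2462611) = √(((-311/(-457)² + (1/17)*(-457)) - 1*741844) + 2462611) = √(((-311*1/208849 - 457/17) - 741844) + 2462611) = √(((-311/208849 - 457/17) - 741844) + 2462611) = √((-95449280/3550433 - 741844) + 2462611) = √(-2633962867732/3550433 + 2462611) = √(6109372492831/3550433) = √103859332378127/7769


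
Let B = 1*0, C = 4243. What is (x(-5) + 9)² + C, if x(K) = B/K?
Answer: 4324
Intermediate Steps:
B = 0
x(K) = 0 (x(K) = 0/K = 0)
(x(-5) + 9)² + C = (0 + 9)² + 4243 = 9² + 4243 = 81 + 4243 = 4324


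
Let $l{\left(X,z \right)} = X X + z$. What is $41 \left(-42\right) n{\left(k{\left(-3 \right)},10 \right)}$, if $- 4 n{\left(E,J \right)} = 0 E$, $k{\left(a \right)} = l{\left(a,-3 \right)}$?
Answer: $0$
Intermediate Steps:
$l{\left(X,z \right)} = z + X^{2}$ ($l{\left(X,z \right)} = X^{2} + z = z + X^{2}$)
$k{\left(a \right)} = -3 + a^{2}$
$n{\left(E,J \right)} = 0$ ($n{\left(E,J \right)} = - \frac{0 E}{4} = \left(- \frac{1}{4}\right) 0 = 0$)
$41 \left(-42\right) n{\left(k{\left(-3 \right)},10 \right)} = 41 \left(-42\right) 0 = \left(-1722\right) 0 = 0$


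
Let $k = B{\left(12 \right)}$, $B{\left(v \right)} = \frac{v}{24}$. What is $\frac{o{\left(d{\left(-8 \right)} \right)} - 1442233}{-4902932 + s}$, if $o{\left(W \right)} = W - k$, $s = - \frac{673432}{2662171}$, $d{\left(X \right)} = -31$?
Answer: $\frac{7679109452459}{26104888117608} \approx 0.29416$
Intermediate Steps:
$B{\left(v \right)} = \frac{v}{24}$ ($B{\left(v \right)} = v \frac{1}{24} = \frac{v}{24}$)
$k = \frac{1}{2}$ ($k = \frac{1}{24} \cdot 12 = \frac{1}{2} \approx 0.5$)
$s = - \frac{673432}{2662171}$ ($s = \left(-673432\right) \frac{1}{2662171} = - \frac{673432}{2662171} \approx -0.25296$)
$o{\left(W \right)} = - \frac{1}{2} + W$ ($o{\left(W \right)} = W - \frac{1}{2} = - \frac{1}{2} + W$)
$\frac{o{\left(d{\left(-8 \right)} \right)} - 1442233}{-4902932 + s} = \frac{\left(- \frac{1}{2} - 31\right) - 1442233}{-4902932 - \frac{673432}{2662171}} = \frac{- \frac{63}{2} - 1442233}{- \frac{13052444058804}{2662171}} = \left(- \frac{2884529}{2}\right) \left(- \frac{2662171}{13052444058804}\right) = \frac{7679109452459}{26104888117608}$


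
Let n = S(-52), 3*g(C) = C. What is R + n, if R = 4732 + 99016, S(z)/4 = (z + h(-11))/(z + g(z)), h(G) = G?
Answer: 5395085/52 ≈ 1.0375e+5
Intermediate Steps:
g(C) = C/3
S(z) = 3*(-11 + z)/z (S(z) = 4*((z - 11)/(z + z/3)) = 4*((-11 + z)/((4*z/3))) = 4*((-11 + z)*(3/(4*z))) = 4*(3*(-11 + z)/(4*z)) = 3*(-11 + z)/z)
R = 103748
n = 189/52 (n = 3 - 33/(-52) = 3 - 33*(-1/52) = 3 + 33/52 = 189/52 ≈ 3.6346)
R + n = 103748 + 189/52 = 5395085/52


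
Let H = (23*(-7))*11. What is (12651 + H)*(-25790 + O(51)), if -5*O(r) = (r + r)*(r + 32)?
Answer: -299017216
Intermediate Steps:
O(r) = -2*r*(32 + r)/5 (O(r) = -(r + r)*(r + 32)/5 = -2*r*(32 + r)/5)
H = -1771 (H = -161*11 = -1771)
(12651 + H)*(-25790 + O(51)) = (12651 - 1771)*(-25790 - 2/5*51*(32 + 51)) = 10880*(-25790 - 2/5*51*83) = 10880*(-25790 - 8466/5) = 10880*(-137416/5) = -299017216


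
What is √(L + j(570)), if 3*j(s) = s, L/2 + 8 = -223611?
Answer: 6*I*√12418 ≈ 668.62*I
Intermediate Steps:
L = -447238 (L = -16 + 2*(-223611) = -16 - 447222 = -447238)
j(s) = s/3
√(L + j(570)) = √(-447238 + (⅓)*570) = √(-447238 + 190) = √(-447048) = 6*I*√12418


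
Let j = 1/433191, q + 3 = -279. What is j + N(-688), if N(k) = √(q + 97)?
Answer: 1/433191 + I*√185 ≈ 2.3085e-6 + 13.601*I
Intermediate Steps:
q = -282 (q = -3 - 279 = -282)
N(k) = I*√185 (N(k) = √(-282 + 97) = √(-185) = I*√185)
j = 1/433191 ≈ 2.3085e-6
j + N(-688) = 1/433191 + I*√185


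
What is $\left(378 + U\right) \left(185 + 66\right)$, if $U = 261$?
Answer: $160389$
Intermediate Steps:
$\left(378 + U\right) \left(185 + 66\right) = \left(378 + 261\right) \left(185 + 66\right) = 639 \cdot 251 = 160389$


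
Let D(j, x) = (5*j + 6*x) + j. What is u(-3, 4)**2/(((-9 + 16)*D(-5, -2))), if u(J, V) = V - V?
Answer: 0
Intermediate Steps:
u(J, V) = 0
D(j, x) = 6*j + 6*x
u(-3, 4)**2/(((-9 + 16)*D(-5, -2))) = 0**2/(((-9 + 16)*(6*(-5) + 6*(-2)))) = 0/((7*(-30 - 12))) = 0/((7*(-42))) = 0/(-294) = 0*(-1/294) = 0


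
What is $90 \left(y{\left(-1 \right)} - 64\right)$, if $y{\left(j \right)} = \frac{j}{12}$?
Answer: $- \frac{11535}{2} \approx -5767.5$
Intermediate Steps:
$y{\left(j \right)} = \frac{j}{12}$ ($y{\left(j \right)} = j \frac{1}{12} = \frac{j}{12}$)
$90 \left(y{\left(-1 \right)} - 64\right) = 90 \left(\frac{1}{12} \left(-1\right) - 64\right) = 90 \left(- \frac{1}{12} - 64\right) = 90 \left(- \frac{769}{12}\right) = - \frac{11535}{2}$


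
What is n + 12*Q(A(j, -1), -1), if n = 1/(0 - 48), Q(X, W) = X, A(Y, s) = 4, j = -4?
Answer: 2303/48 ≈ 47.979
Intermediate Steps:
n = -1/48 (n = 1/(-48) = -1/48 ≈ -0.020833)
n + 12*Q(A(j, -1), -1) = -1/48 + 12*4 = -1/48 + 48 = 2303/48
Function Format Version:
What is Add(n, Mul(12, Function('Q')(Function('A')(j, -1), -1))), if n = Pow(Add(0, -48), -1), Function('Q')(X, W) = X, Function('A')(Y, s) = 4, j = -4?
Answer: Rational(2303, 48) ≈ 47.979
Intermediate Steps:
n = Rational(-1, 48) (n = Pow(-48, -1) = Rational(-1, 48) ≈ -0.020833)
Add(n, Mul(12, Function('Q')(Function('A')(j, -1), -1))) = Add(Rational(-1, 48), Mul(12, 4)) = Add(Rational(-1, 48), 48) = Rational(2303, 48)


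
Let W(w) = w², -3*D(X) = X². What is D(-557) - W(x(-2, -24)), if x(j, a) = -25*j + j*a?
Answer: -339061/3 ≈ -1.1302e+5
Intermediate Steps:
D(X) = -X²/3
x(j, a) = -25*j + a*j
D(-557) - W(x(-2, -24)) = -⅓*(-557)² - (-2*(-25 - 24))² = -⅓*310249 - (-2*(-49))² = -310249/3 - 1*98² = -310249/3 - 1*9604 = -310249/3 - 9604 = -339061/3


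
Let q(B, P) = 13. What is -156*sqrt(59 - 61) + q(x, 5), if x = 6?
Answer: 13 - 156*I*sqrt(2) ≈ 13.0 - 220.62*I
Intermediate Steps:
-156*sqrt(59 - 61) + q(x, 5) = -156*sqrt(59 - 61) + 13 = -156*I*sqrt(2) + 13 = 13 - 156*I*sqrt(2)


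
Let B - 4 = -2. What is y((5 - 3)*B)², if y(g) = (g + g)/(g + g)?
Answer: 1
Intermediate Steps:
B = 2 (B = 4 - 2 = 2)
y(g) = 1 (y(g) = (2*g)/((2*g)) = (2*g)*(1/(2*g)) = 1)
y((5 - 3)*B)² = 1² = 1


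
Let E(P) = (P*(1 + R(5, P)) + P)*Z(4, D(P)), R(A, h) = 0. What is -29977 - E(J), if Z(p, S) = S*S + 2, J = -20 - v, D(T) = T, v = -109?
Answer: -1440271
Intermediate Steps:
J = 89 (J = -20 - 1*(-109) = -20 + 109 = 89)
Z(p, S) = 2 + S² (Z(p, S) = S² + 2 = 2 + S²)
E(P) = 2*P*(2 + P²) (E(P) = (P*(1 + 0) + P)*(2 + P²) = (P*1 + P)*(2 + P²) = (P + P)*(2 + P²) = (2*P)*(2 + P²) = 2*P*(2 + P²))
-29977 - E(J) = -29977 - 2*89*(2 + 89²) = -29977 - 2*89*(2 + 7921) = -29977 - 2*89*7923 = -29977 - 1*1410294 = -29977 - 1410294 = -1440271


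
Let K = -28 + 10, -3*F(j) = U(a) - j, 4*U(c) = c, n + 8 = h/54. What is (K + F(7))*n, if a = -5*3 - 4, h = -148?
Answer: 24505/162 ≈ 151.27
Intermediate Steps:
a = -19 (a = -15 - 4 = -19)
n = -290/27 (n = -8 - 148/54 = -8 - 148*1/54 = -8 - 74/27 = -290/27 ≈ -10.741)
U(c) = c/4
F(j) = 19/12 + j/3 (F(j) = -((¼)*(-19) - j)/3 = -(-19/4 - j)/3 = 19/12 + j/3)
K = -18
(K + F(7))*n = (-18 + (19/12 + (⅓)*7))*(-290/27) = (-18 + (19/12 + 7/3))*(-290/27) = (-18 + 47/12)*(-290/27) = -169/12*(-290/27) = 24505/162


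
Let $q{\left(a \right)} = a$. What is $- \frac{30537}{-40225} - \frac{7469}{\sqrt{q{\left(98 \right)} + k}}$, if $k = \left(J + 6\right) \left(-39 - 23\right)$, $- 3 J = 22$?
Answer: $\frac{30537}{40225} - \frac{7469 \sqrt{1626}}{542} \approx -554.92$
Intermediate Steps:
$J = - \frac{22}{3}$ ($J = \left(- \frac{1}{3}\right) 22 = - \frac{22}{3} \approx -7.3333$)
$k = \frac{248}{3}$ ($k = \left(- \frac{22}{3} + 6\right) \left(-39 - 23\right) = - \frac{4 \left(-39 - 23\right)}{3} = \left(- \frac{4}{3}\right) \left(-62\right) = \frac{248}{3} \approx 82.667$)
$- \frac{30537}{-40225} - \frac{7469}{\sqrt{q{\left(98 \right)} + k}} = - \frac{30537}{-40225} - \frac{7469}{\sqrt{98 + \frac{248}{3}}} = \left(-30537\right) \left(- \frac{1}{40225}\right) - \frac{7469}{\sqrt{\frac{542}{3}}} = \frac{30537}{40225} - \frac{7469}{\frac{1}{3} \sqrt{1626}} = \frac{30537}{40225} - 7469 \frac{\sqrt{1626}}{542} = \frac{30537}{40225} - \frac{7469 \sqrt{1626}}{542}$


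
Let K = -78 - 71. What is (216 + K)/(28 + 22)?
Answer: 67/50 ≈ 1.3400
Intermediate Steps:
K = -149
(216 + K)/(28 + 22) = (216 - 149)/(28 + 22) = 67/50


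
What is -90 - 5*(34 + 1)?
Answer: -265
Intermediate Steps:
-90 - 5*(34 + 1) = -90 - 5*35 = -90 - 175 = -265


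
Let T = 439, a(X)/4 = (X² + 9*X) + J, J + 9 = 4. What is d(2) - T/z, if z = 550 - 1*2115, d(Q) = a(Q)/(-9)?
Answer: -102469/14085 ≈ -7.2750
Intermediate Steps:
J = -5 (J = -9 + 4 = -5)
a(X) = -20 + 4*X² + 36*X (a(X) = 4*((X² + 9*X) - 5) = 4*(-5 + X² + 9*X) = -20 + 4*X² + 36*X)
d(Q) = 20/9 - 4*Q - 4*Q²/9 (d(Q) = (-20 + 4*Q² + 36*Q)/(-9) = (-20 + 4*Q² + 36*Q)*(-⅑) = 20/9 - 4*Q - 4*Q²/9)
z = -1565 (z = 550 - 2115 = -1565)
d(2) - T/z = (20/9 - 4*2 - 4/9*2²) - 439/(-1565) = (20/9 - 8 - 4/9*4) - 439*(-1)/1565 = (20/9 - 8 - 16/9) - 1*(-439/1565) = -68/9 + 439/1565 = -102469/14085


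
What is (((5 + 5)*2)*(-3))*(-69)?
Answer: 4140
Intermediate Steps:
(((5 + 5)*2)*(-3))*(-69) = ((10*2)*(-3))*(-69) = (20*(-3))*(-69) = -60*(-69) = 4140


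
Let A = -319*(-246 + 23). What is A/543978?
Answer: 71137/543978 ≈ 0.13077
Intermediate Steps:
A = 71137 (A = -319*(-223) = 71137)
A/543978 = 71137/543978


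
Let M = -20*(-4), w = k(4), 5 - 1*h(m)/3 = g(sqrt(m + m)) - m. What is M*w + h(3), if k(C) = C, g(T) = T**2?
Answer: 326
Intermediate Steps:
h(m) = 15 - 3*m (h(m) = 15 - 3*((sqrt(m + m))**2 - m) = 15 - 3*((sqrt(2*m))**2 - m) = 15 - 3*((sqrt(2)*sqrt(m))**2 - m) = 15 - 3*(2*m - m) = 15 - 3*m)
w = 4
M = 80
M*w + h(3) = 80*4 + (15 - 3*3) = 320 + (15 - 9) = 320 + 6 = 326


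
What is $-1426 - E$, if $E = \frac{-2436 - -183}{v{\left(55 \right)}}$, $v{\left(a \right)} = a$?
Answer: $- \frac{76177}{55} \approx -1385.0$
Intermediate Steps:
$E = - \frac{2253}{55}$ ($E = \frac{-2436 - -183}{55} = \left(-2436 + 183\right) \frac{1}{55} = \left(-2253\right) \frac{1}{55} = - \frac{2253}{55} \approx -40.964$)
$-1426 - E = -1426 - - \frac{2253}{55} = -1426 + \frac{2253}{55} = - \frac{76177}{55}$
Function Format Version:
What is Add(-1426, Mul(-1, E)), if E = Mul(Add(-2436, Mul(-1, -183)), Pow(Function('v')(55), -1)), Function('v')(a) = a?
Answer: Rational(-76177, 55) ≈ -1385.0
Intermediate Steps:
E = Rational(-2253, 55) (E = Mul(Add(-2436, Mul(-1, -183)), Pow(55, -1)) = Mul(Add(-2436, 183), Rational(1, 55)) = Mul(-2253, Rational(1, 55)) = Rational(-2253, 55) ≈ -40.964)
Add(-1426, Mul(-1, E)) = Add(-1426, Mul(-1, Rational(-2253, 55))) = Add(-1426, Rational(2253, 55)) = Rational(-76177, 55)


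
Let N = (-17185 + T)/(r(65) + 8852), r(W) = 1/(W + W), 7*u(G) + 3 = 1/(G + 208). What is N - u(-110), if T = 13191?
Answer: -19011947/789422046 ≈ -0.024083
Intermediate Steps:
u(G) = -3/7 + 1/(7*(208 + G)) (u(G) = -3/7 + 1/(7*(G + 208)) = -3/7 + 1/(7*(208 + G)))
r(W) = 1/(2*W)
N = -519220/1150761 (N = (-17185 + 13191)/((½)/65 + 8852) = -3994/((½)*(1/65) + 8852) = -3994/(1/130 + 8852) = -3994/1150761/130 = -3994*130/1150761 = -519220/1150761 ≈ -0.45120)
N - u(-110) = -519220/1150761 - (-623 - 3*(-110))/(7*(208 - 110)) = -519220/1150761 - (-623 + 330)/(7*98) = -519220/1150761 - (-293)/(7*98) = -519220/1150761 - 1*(-293/686) = -519220/1150761 + 293/686 = -19011947/789422046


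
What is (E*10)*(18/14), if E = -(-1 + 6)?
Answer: -450/7 ≈ -64.286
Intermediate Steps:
E = -5 (E = -1*5 = -5)
(E*10)*(18/14) = (-5*10)*(18/14) = -900/14 = -50*9/7 = -450/7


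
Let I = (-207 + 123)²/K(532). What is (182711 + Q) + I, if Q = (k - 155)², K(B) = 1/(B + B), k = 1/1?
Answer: 7714011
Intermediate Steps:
k = 1
K(B) = 1/(2*B)
I = 7507584 (I = (-207 + 123)²/(((½)/532)) = (-84)²/(((½)*(1/532))) = 7056/(1/1064) = 7056*1064 = 7507584)
Q = 23716 (Q = (1 - 155)² = (-154)² = 23716)
(182711 + Q) + I = (182711 + 23716) + 7507584 = 206427 + 7507584 = 7714011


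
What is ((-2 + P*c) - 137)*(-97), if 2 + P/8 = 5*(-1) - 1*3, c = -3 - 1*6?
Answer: -56357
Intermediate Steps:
c = -9 (c = -3 - 6 = -9)
P = -80 (P = -16 + 8*(5*(-1) - 1*3) = -16 + 8*(-5 - 3) = -16 + 8*(-8) = -16 - 64 = -80)
((-2 + P*c) - 137)*(-97) = ((-2 - 80*(-9)) - 137)*(-97) = ((-2 + 720) - 137)*(-97) = (718 - 137)*(-97) = 581*(-97) = -56357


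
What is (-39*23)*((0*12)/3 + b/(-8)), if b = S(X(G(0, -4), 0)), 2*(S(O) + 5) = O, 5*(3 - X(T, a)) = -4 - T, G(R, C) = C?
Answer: -6279/16 ≈ -392.44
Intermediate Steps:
X(T, a) = 19/5 + T/5 (X(T, a) = 3 - (-4 - T)/5 = 3 + (⅘ + T/5) = 19/5 + T/5)
S(O) = -5 + O/2
b = -7/2 (b = -5 + (19/5 + (⅕)*(-4))/2 = -5 + (19/5 - ⅘)/2 = -5 + (½)*3 = -5 + 3/2 = -7/2 ≈ -3.5000)
(-39*23)*((0*12)/3 + b/(-8)) = (-39*23)*((0*12)/3 - 7/2/(-8)) = -897*(0*(⅓) - 7/2*(-⅛)) = -897*(0 + 7/16) = -897*7/16 = -6279/16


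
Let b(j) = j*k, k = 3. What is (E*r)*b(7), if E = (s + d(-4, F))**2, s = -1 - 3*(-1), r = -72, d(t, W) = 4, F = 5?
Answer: -54432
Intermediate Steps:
s = 2 (s = -1 + 3 = 2)
b(j) = 3*j (b(j) = j*3 = 3*j)
E = 36 (E = (2 + 4)**2 = 6**2 = 36)
(E*r)*b(7) = (36*(-72))*(3*7) = -2592*21 = -54432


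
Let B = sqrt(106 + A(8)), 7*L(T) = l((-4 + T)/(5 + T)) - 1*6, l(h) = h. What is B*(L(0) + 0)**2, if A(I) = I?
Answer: 1156*sqrt(114)/1225 ≈ 10.076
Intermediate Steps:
L(T) = -6/7 + (-4 + T)/(7*(5 + T)) (L(T) = ((-4 + T)/(5 + T) - 1*6)/7 = ((-4 + T)/(5 + T) - 6)/7 = (-6 + (-4 + T)/(5 + T))/7 = -6/7 + (-4 + T)/(7*(5 + T)))
B = sqrt(114) (B = sqrt(106 + 8) = sqrt(114) ≈ 10.677)
B*(L(0) + 0)**2 = sqrt(114)*((-34 - 5*0)/(7*(5 + 0)) + 0)**2 = sqrt(114)*((1/7)*(-34 + 0)/5 + 0)**2 = sqrt(114)*((1/7)*(1/5)*(-34) + 0)**2 = sqrt(114)*(-34/35 + 0)**2 = sqrt(114)*(-34/35)**2 = sqrt(114)*(1156/1225) = 1156*sqrt(114)/1225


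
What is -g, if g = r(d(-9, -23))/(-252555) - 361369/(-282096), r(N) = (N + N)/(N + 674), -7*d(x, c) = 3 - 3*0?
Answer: -143439019848667/111973007048400 ≈ -1.2810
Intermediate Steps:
d(x, c) = -3/7 (d(x, c) = -(3 - 3*0)/7 = -(3 + 0)/7 = -1/7*3 = -3/7)
r(N) = 2*N/(674 + N) (r(N) = (2*N)/(674 + N) = 2*N/(674 + N))
g = 143439019848667/111973007048400 (g = (2*(-3/7)/(674 - 3/7))/(-252555) - 361369/(-282096) = (2*(-3/7)/(4715/7))*(-1/252555) - 361369*(-1/282096) = (2*(-3/7)*(7/4715))*(-1/252555) + 361369/282096 = -6/4715*(-1/252555) + 361369/282096 = 2/396932275 + 361369/282096 = 143439019848667/111973007048400 ≈ 1.2810)
-g = -1*143439019848667/111973007048400 = -143439019848667/111973007048400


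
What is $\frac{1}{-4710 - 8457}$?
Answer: $- \frac{1}{13167} \approx -7.5947 \cdot 10^{-5}$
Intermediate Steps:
$\frac{1}{-4710 - 8457} = \frac{1}{-13167} = - \frac{1}{13167}$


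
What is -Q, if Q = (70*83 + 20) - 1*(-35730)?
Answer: -41560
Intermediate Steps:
Q = 41560 (Q = (5810 + 20) + 35730 = 5830 + 35730 = 41560)
-Q = -1*41560 = -41560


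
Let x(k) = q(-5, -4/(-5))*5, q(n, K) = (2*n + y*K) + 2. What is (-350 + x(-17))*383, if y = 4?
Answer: -143242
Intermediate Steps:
q(n, K) = 2 + 2*n + 4*K (q(n, K) = (2*n + 4*K) + 2 = 2 + 2*n + 4*K)
x(k) = -24 (x(k) = (2 + 2*(-5) + 4*(-4/(-5)))*5 = (2 - 10 + 4*(-4*(-1/5)))*5 = (2 - 10 + 4*(4/5))*5 = (2 - 10 + 16/5)*5 = -24/5*5 = -24)
(-350 + x(-17))*383 = (-350 - 24)*383 = -374*383 = -143242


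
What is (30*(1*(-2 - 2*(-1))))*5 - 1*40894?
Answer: -40894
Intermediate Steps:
(30*(1*(-2 - 2*(-1))))*5 - 1*40894 = (30*(1*(-2 + 2)))*5 - 40894 = (30*(1*0))*5 - 40894 = (30*0)*5 - 40894 = 0*5 - 40894 = 0 - 40894 = -40894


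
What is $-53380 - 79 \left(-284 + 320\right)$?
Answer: $-56224$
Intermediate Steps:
$-53380 - 79 \left(-284 + 320\right) = -53380 - 79 \cdot 36 = -53380 - 2844 = -56224$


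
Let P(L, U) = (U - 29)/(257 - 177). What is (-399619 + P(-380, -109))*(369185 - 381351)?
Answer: 97235714807/20 ≈ 4.8618e+9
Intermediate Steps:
P(L, U) = -29/80 + U/80 (P(L, U) = (-29 + U)/80 = (-29 + U)*(1/80) = -29/80 + U/80)
(-399619 + P(-380, -109))*(369185 - 381351) = (-399619 + (-29/80 + (1/80)*(-109)))*(369185 - 381351) = (-399619 + (-29/80 - 109/80))*(-12166) = (-399619 - 69/40)*(-12166) = -15984829/40*(-12166) = 97235714807/20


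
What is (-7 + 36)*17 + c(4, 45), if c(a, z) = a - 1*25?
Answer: 472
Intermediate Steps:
c(a, z) = -25 + a (c(a, z) = a - 25 = -25 + a)
(-7 + 36)*17 + c(4, 45) = (-7 + 36)*17 + (-25 + 4) = 29*17 - 21 = 493 - 21 = 472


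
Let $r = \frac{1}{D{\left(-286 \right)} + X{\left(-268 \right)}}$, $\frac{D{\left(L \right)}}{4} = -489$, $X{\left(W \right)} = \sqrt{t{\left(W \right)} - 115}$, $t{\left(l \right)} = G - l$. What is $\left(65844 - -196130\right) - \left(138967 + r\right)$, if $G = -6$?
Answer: $\frac{156866276493}{1275263} + \frac{7 \sqrt{3}}{3825789} \approx 1.2301 \cdot 10^{5}$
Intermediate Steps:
$t{\left(l \right)} = -6 - l$
$X{\left(W \right)} = \sqrt{-121 - W}$ ($X{\left(W \right)} = \sqrt{\left(-6 - W\right) - 115} = \sqrt{-121 - W}$)
$D{\left(L \right)} = -1956$ ($D{\left(L \right)} = 4 \left(-489\right) = -1956$)
$r = \frac{1}{-1956 + 7 \sqrt{3}}$ ($r = \frac{1}{-1956 + \sqrt{-121 - -268}} = \frac{1}{-1956 + \sqrt{-121 + 268}} = \frac{1}{-1956 + \sqrt{147}} = \frac{1}{-1956 + 7 \sqrt{3}} \approx -0.00051444$)
$\left(65844 - -196130\right) - \left(138967 + r\right) = \left(65844 - -196130\right) - \left(138967 - \left(\frac{652}{1275263} + \frac{7 \sqrt{3}}{3825789}\right)\right) = \left(65844 + 196130\right) - \left(\frac{177219472669}{1275263} - \frac{7 \sqrt{3}}{3825789}\right) = 261974 - \left(\frac{177219472669}{1275263} - \frac{7 \sqrt{3}}{3825789}\right) = \frac{156866276493}{1275263} + \frac{7 \sqrt{3}}{3825789}$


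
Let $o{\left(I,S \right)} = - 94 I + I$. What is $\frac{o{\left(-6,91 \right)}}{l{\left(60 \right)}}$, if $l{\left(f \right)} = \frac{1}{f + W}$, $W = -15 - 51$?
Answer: $-3348$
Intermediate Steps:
$o{\left(I,S \right)} = - 93 I$
$W = -66$ ($W = -15 - 51 = -66$)
$l{\left(f \right)} = \frac{1}{-66 + f}$ ($l{\left(f \right)} = \frac{1}{f - 66} = \frac{1}{-66 + f}$)
$\frac{o{\left(-6,91 \right)}}{l{\left(60 \right)}} = \frac{\left(-93\right) \left(-6\right)}{\frac{1}{-66 + 60}} = \frac{558}{\frac{1}{-6}} = \frac{558}{- \frac{1}{6}} = 558 \left(-6\right) = -3348$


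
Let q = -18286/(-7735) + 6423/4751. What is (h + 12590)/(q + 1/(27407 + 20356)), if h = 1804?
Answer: 12632475022684335/3261244753609 ≈ 3873.5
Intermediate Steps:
q = 136558691/36748985 (q = -18286*(-1/7735) + 6423*(1/4751) = 18286/7735 + 6423/4751 = 136558691/36748985 ≈ 3.7160)
(h + 12590)/(q + 1/(27407 + 20356)) = (1804 + 12590)/(136558691/36748985 + 1/(27407 + 20356)) = 14394/(136558691/36748985 + 1/47763) = 14394/(6522489507218/1755241770555) = 14394*(1755241770555/6522489507218) = 12632475022684335/3261244753609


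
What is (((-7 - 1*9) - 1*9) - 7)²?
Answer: 1024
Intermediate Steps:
(((-7 - 1*9) - 1*9) - 7)² = (((-7 - 9) - 9) - 7)² = ((-16 - 9) - 7)² = (-25 - 7)² = (-32)² = 1024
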